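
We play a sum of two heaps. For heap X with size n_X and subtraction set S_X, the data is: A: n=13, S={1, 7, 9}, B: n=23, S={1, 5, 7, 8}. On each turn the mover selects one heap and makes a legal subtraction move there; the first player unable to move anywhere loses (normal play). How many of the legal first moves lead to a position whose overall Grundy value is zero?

Heap A, S = {1, 7, 9}:
G(0) = 0
G(1) = mex{0} = 1
G(2) = mex{1} = 0
G(3) = mex{0} = 1
G(4) = mex{1} = 0
G(5) = mex{0} = 1
G(6) = mex{1} = 0
G(7) = mex{0,0} = 1
G(8) = mex{1,1} = 0
G(9) = mex{0,0,0} = 1
G(10) = mex{1,1,1} = 0
G(11) = mex{0,0,0} = 1
G(12) = mex{1,1,1} = 0
G(13) = mex{0,0,0} = 1
G_A(13) = 1.
Heap B, S = {1, 5, 7, 8}:
n :  0  1  2  3  4  5  6  7  8  9 10 11 12 13 14 15 16 17 18 19 20 21 22 23
G :  0  1  0  1  0  1  0  1  2  3  2  3  2  3  2  0  1  0  1  0  1  0  1  2
G_B(23) = 2.
Combined Grundy value = 1 ⊕ 2 = 3.
A winning move leaves total XOR = 0, i.e. changes one component's Grundy value g to g ⊕ X where X is the current total.
Heap A: need g' = 1⊕3 = 2. Options: 13−1→G=0, 13−7→G=0, 13−9→G=0. Hits: 0.
Heap B: need g' = 2⊕3 = 1. Options: 23−1→G=1, 23−5→G=1, 23−7→G=1, 23−8→G=0. Hits: 3.

3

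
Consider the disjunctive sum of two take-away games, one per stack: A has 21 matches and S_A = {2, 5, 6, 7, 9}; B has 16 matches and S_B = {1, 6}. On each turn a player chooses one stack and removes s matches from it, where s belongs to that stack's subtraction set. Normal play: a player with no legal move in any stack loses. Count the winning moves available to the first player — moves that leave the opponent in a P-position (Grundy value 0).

Stack A, S = {2, 5, 6, 7, 9}:
n :  0  1  2  3  4  5  6  7  8  9 10 11 12 13 14 15 16 17 18 19 20 21
G :  0  0  1  1  0  2  1  3  2  2  3  3  0  4  1  0  0  1  1  2  2  3
G_A(21) = 3.
Stack B, S = {1, 6}:
n :  0  1  2  3  4  5  6  7  8  9 10 11 12 13 14 15 16
G :  0  1  0  1  0  1  2  0  1  0  1  0  1  2  0  1  0
G_B(16) = 0.
Combined Grundy value = 3 ⊕ 0 = 3.
A winning move leaves total XOR = 0, i.e. changes one component's Grundy value g to g ⊕ X where X is the current total.
Stack A: need g' = 3⊕3 = 0. Options: 21−2→G=2, 21−5→G=0, 21−6→G=0, 21−7→G=1, 21−9→G=0. Hits: 3.
Stack B: need g' = 0⊕3 = 3. Options: 16−1→G=1, 16−6→G=1. Hits: 0.

3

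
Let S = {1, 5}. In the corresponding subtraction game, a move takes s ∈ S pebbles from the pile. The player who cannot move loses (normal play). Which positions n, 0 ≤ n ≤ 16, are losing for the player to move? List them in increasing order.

n :  0  1  2  3  4  5  6  7  8  9 10 11 12 13 14 15 16
G :  0  1  0  1  0  1  0  1  0  1  0  1  0  1  0  1  0
P-positions are exactly the n with G(n) = 0.

0, 2, 4, 6, 8, 10, 12, 14, 16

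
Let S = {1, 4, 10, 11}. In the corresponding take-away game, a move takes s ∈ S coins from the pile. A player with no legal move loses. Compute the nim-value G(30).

G(0) = 0
G(1) = mex{0} = 1
G(2) = mex{1} = 0
G(3) = mex{0} = 1
G(4) = mex{1,0} = 2
G(5) = mex{2,1} = 0
G(6) = mex{0,0} = 1
G(7) = mex{1,1} = 0
G(8) = mex{0,2} = 1
G(9) = mex{1,0} = 2
G(10) = mex{2,1,0} = 3
G(11) = mex{3,0,1,0} = 2
G(12) = mex{2,1,0,1} = 3
G(13) = mex{3,2,1,0} = 4
G(14) = mex{4,3,2,1} = 0
G(15) = mex{0,2,0,2} = 1
G(16) = mex{1,3,1,0} = 2
G(17) = mex{2,4,0,1} = 3
G(18) = mex{3,0,1,0} = 2
G(19) = mex{2,1,2,1} = 0
G(20) = mex{0,2,3,2} = 1
G(21) = mex{1,3,2,3} = 0
G(22) = mex{0,2,3,2} = 1
G(23) = mex{1,0,4,3} = 2
G(24) = mex{2,1,0,4} = 3
G(25) = mex{3,0,1,0} = 2
G(26) = mex{2,1,2,1} = 0
G(27) = mex{0,2,3,2} = 1
G(28) = mex{1,3,2,3} = 0
G(29) = mex{0,2,0,2} = 1
G(30) = mex{1,0,1,0} = 2

2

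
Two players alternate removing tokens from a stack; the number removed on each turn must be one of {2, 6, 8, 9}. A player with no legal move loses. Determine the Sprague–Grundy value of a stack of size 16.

G(0) = 0
G(1) = mex{} = 0
G(2) = mex{0} = 1
G(3) = mex{0} = 1
G(4) = mex{1} = 0
G(5) = mex{1} = 0
G(6) = mex{0,0} = 1
G(7) = mex{0,0} = 1
G(8) = mex{1,1,0} = 2
G(9) = mex{1,1,0,0} = 2
G(10) = mex{2,0,1,0} = 3
G(11) = mex{2,0,1,1} = 3
G(12) = mex{3,1,0,1} = 2
G(13) = mex{3,1,0,0} = 2
G(14) = mex{2,2,1,0} = 3
G(15) = mex{2,2,1,1} = 0
G(16) = mex{3,3,2,1} = 0

0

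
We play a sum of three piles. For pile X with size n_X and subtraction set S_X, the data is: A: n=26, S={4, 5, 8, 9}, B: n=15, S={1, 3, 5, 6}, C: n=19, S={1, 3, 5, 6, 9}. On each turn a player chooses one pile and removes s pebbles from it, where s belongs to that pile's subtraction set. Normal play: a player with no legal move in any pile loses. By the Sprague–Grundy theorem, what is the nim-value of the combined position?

Pile A, S = {4, 5, 8, 9}:
G(0) = 0
G(1) = mex{} = 0
G(2) = mex{} = 0
G(3) = mex{} = 0
G(4) = mex{0} = 1
G(5) = mex{0,0} = 1
G(6) = mex{0,0} = 1
G(7) = mex{0,0} = 1
G(8) = mex{1,0,0} = 2
G(9) = mex{1,1,0,0} = 2
G(10) = mex{1,1,0,0} = 2
G(11) = mex{1,1,0,0} = 2
G(12) = mex{2,1,1,0} = 3
G(13) = mex{2,2,1,1} = 0
G(14) = mex{2,2,1,1} = 0
G(15) = mex{2,2,1,1} = 0
G(16) = mex{3,2,2,1} = 0
G(17) = mex{0,3,2,2} = 1
G(18) = mex{0,0,2,2} = 1
G(19) = mex{0,0,2,2} = 1
G(20) = mex{0,0,3,2} = 1
G(21) = mex{1,0,0,3} = 2
G(22) = mex{1,1,0,0} = 2
G(23) = mex{1,1,0,0} = 2
G(24) = mex{1,1,0,0} = 2
G(25) = mex{2,1,1,0} = 3
G(26) = mex{2,2,1,1} = 0
G_A(26) = 0.
Pile B, S = {1, 3, 5, 6}:
n :  0  1  2  3  4  5  6  7  8  9 10 11 12 13 14 15
G :  0  1  0  1  0  1  2  3  2  3  2  0  1  0  1  0
G_B(15) = 0.
Pile C, S = {1, 3, 5, 6, 9}:
n :  0  1  2  3  4  5  6  7  8  9 10 11 12 13 14 15 16 17 18 19
G :  0  1  0  1  0  1  2  3  2  3  2  3  0  1  0  1  0  1  2  3
G_C(19) = 3.
Combined Grundy value = 0 ⊕ 0 ⊕ 3 = 3.

3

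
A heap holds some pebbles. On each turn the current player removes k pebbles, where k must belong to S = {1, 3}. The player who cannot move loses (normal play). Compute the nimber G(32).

0

n :  0  1  2  3  4  5  6  7  8  9 10 11 12 13 14 15 16 17 18 19 20 21 22 23 24 25 26 27 28 29 30 31 32
G :  0  1  0  1  0  1  0  1  0  1  0  1  0  1  0  1  0  1  0  1  0  1  0  1  0  1  0  1  0  1  0  1  0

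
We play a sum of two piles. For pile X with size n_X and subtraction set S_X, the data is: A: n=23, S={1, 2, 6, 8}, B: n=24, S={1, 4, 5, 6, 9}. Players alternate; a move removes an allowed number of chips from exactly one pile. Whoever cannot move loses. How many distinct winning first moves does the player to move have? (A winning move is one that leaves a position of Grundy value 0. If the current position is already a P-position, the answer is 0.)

Pile A, S = {1, 2, 6, 8}:
n :  0  1  2  3  4  5  6  7  8  9 10 11 12 13 14 15 16 17 18 19 20 21 22 23
G :  0  1  2  0  1  2  3  0  1  2  0  1  2  3  0  1  2  0  1  2  3  0  1  2
G_A(23) = 2.
Pile B, S = {1, 4, 5, 6, 9}:
G(0) = 0
G(1) = mex{0} = 1
G(2) = mex{1} = 0
G(3) = mex{0} = 1
G(4) = mex{1,0} = 2
G(5) = mex{2,1,0} = 3
G(6) = mex{3,0,1,0} = 2
G(7) = mex{2,1,0,1} = 3
G(8) = mex{3,2,1,0} = 4
G(9) = mex{4,3,2,1,0} = 5
G(10) = mex{5,2,3,2,1} = 0
G(11) = mex{0,3,2,3,0} = 1
G(12) = mex{1,4,3,2,1} = 0
G(13) = mex{0,5,4,3,2} = 1
G(14) = mex{1,0,5,4,3} = 2
G(15) = mex{2,1,0,5,2} = 3
G(16) = mex{3,0,1,0,3} = 2
G(17) = mex{2,1,0,1,4} = 3
G(18) = mex{3,2,1,0,5} = 4
G(19) = mex{4,3,2,1,0} = 5
G(20) = mex{5,2,3,2,1} = 0
G(21) = mex{0,3,2,3,0} = 1
G(22) = mex{1,4,3,2,1} = 0
G(23) = mex{0,5,4,3,2} = 1
G(24) = mex{1,0,5,4,3} = 2
G_B(24) = 2.
Combined Grundy value = 2 ⊕ 2 = 0.
A winning move leaves total XOR = 0, i.e. changes one component's Grundy value g to g ⊕ X where X is the current total.
Pile A: target g' = 2⊕0 = 2, but every legal move changes the Grundy value (mex property), so 0 moves.
Pile B: target g' = 2⊕0 = 2, but every legal move changes the Grundy value (mex property), so 0 moves.

0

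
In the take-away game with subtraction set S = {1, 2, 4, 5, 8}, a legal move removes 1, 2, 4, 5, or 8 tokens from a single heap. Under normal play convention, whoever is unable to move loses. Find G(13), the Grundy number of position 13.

1

n :  0  1  2  3  4  5  6  7  8  9 10 11 12 13
G :  0  1  2  0  1  2  0  1  2  0  1  2  0  1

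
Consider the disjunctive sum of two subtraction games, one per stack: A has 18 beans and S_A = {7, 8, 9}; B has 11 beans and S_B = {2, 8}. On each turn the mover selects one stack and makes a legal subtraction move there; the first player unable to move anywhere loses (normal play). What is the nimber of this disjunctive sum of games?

Stack A, S = {7, 8, 9}:
G(0) = 0
G(1) = mex{} = 0
G(2) = mex{} = 0
G(3) = mex{} = 0
G(4) = mex{} = 0
G(5) = mex{} = 0
G(6) = mex{} = 0
G(7) = mex{0} = 1
G(8) = mex{0,0} = 1
G(9) = mex{0,0,0} = 1
G(10) = mex{0,0,0} = 1
G(11) = mex{0,0,0} = 1
G(12) = mex{0,0,0} = 1
G(13) = mex{0,0,0} = 1
G(14) = mex{1,0,0} = 2
G(15) = mex{1,1,0} = 2
G(16) = mex{1,1,1} = 0
G(17) = mex{1,1,1} = 0
G(18) = mex{1,1,1} = 0
G_A(18) = 0.
Stack B, S = {2, 8}:
n :  0  1  2  3  4  5  6  7  8  9 10 11
G :  0  0  1  1  0  0  1  1  2  2  0  0
G_B(11) = 0.
Combined Grundy value = 0 ⊕ 0 = 0.

0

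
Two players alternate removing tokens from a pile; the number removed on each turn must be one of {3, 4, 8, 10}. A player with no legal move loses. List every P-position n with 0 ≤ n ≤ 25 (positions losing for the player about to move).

0, 1, 2, 7, 13, 14, 19, 20, 25

G(0) = 0
G(1) = mex{} = 0
G(2) = mex{} = 0
G(3) = mex{0} = 1
G(4) = mex{0,0} = 1
G(5) = mex{0,0} = 1
G(6) = mex{1,0} = 2
G(7) = mex{1,1} = 0
G(8) = mex{1,1,0} = 2
G(9) = mex{2,1,0} = 3
G(10) = mex{0,2,0,0} = 1
G(11) = mex{2,0,1,0} = 3
G(12) = mex{3,2,1,0} = 4
G(13) = mex{1,3,1,1} = 0
G(14) = mex{3,1,2,1} = 0
G(15) = mex{4,3,0,1} = 2
G(16) = mex{0,4,2,2} = 1
G(17) = mex{0,0,3,0} = 1
G(18) = mex{2,0,1,2} = 3
G(19) = mex{1,2,3,3} = 0
G(20) = mex{1,1,4,1} = 0
G(21) = mex{3,1,0,3} = 2
G(22) = mex{0,3,0,4} = 1
G(23) = mex{0,0,2,0} = 1
G(24) = mex{2,0,1,0} = 3
G(25) = mex{1,2,1,2} = 0
P-positions are exactly the n with G(n) = 0.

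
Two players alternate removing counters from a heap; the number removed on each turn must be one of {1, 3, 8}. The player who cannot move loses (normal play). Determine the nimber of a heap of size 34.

1

n :  0  1  2  3  4  5  6  7  8  9 10 11 12 13 14 15 16 17 18 19 20 21 22 23 24 25 26 27 28 29 30 31 32 33 34
G :  0  1  0  1  0  1  0  1  2  3  2  0  1  0  1  0  1  0  1  2  3  2  0  1  0  1  0  1  0  1  2  3  2  0  1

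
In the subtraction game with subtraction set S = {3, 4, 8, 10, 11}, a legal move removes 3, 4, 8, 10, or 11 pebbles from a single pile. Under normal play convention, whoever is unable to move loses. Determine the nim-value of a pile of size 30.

n :  0  1  2  3  4  5  6  7  8  9 10 11 12 13 14 15 16 17 18 19 20 21 22 23 24 25 26 27 28 29 30
G :  0  0  0  1  1  1  2  0  2  3  1  3  4  2  0  2  0  1  3  1  2  0  2  0  1  3  1  2  0  2  0

0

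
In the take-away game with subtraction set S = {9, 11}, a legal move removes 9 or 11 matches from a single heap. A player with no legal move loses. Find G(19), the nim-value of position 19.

G(0) = 0
G(1) = mex{} = 0
G(2) = mex{} = 0
G(3) = mex{} = 0
G(4) = mex{} = 0
G(5) = mex{} = 0
G(6) = mex{} = 0
G(7) = mex{} = 0
G(8) = mex{} = 0
G(9) = mex{0} = 1
G(10) = mex{0} = 1
G(11) = mex{0,0} = 1
G(12) = mex{0,0} = 1
G(13) = mex{0,0} = 1
G(14) = mex{0,0} = 1
G(15) = mex{0,0} = 1
G(16) = mex{0,0} = 1
G(17) = mex{0,0} = 1
G(18) = mex{1,0} = 2
G(19) = mex{1,0} = 2

2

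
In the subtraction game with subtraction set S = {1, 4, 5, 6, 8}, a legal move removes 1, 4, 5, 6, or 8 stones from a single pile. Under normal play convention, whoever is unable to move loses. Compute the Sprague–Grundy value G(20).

0

n :  0  1  2  3  4  5  6  7  8  9 10 11 12 13 14 15 16 17 18 19 20
G :  0  1  0  1  2  3  2  3  4  0  1  0  1  2  3  2  3  4  0  1  0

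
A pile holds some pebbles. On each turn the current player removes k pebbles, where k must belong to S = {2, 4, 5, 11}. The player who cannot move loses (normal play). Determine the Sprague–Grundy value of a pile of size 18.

2

G(0) = 0
G(1) = mex{} = 0
G(2) = mex{0} = 1
G(3) = mex{0} = 1
G(4) = mex{1,0} = 2
G(5) = mex{1,0,0} = 2
G(6) = mex{2,1,0} = 3
G(7) = mex{2,1,1} = 0
G(8) = mex{3,2,1} = 0
G(9) = mex{0,2,2} = 1
G(10) = mex{0,3,2} = 1
G(11) = mex{1,0,3,0} = 2
G(12) = mex{1,0,0,0} = 2
G(13) = mex{2,1,0,1} = 3
G(14) = mex{2,1,1,1} = 0
G(15) = mex{3,2,1,2} = 0
G(16) = mex{0,2,2,2} = 1
G(17) = mex{0,3,2,3} = 1
G(18) = mex{1,0,3,0} = 2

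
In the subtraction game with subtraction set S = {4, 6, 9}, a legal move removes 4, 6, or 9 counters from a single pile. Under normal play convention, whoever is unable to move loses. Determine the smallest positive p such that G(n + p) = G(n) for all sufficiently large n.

n :  0  1  2  3  4  5  6  7  8  9 10 11 12 13 14 15 16 17 18 19 20 21 22 23 24 25 26 27
G :  0  0  0  0  1  1  1  1  2  2  2  2  3  0  0  0  0  1  1  1  1  2  2  2  2  3  0  0
G(n+13) = G(n) holds for n = 0,…,8 (a full window of length max(S) = 9), so the sequence is purely periodic with period 13.

13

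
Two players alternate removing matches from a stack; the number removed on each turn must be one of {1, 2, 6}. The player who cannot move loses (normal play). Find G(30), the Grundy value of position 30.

n :  0  1  2  3  4  5  6  7  8  9 10 11 12 13 14 15 16 17 18 19 20 21 22 23 24 25 26 27 28 29 30
G :  0  1  2  0  1  2  3  0  1  2  0  1  2  3  0  1  2  0  1  2  3  0  1  2  0  1  2  3  0  1  2

2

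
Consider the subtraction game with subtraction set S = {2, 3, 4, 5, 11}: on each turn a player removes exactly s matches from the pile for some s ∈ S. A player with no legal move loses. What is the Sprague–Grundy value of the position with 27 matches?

3

n :  0  1  2  3  4  5  6  7  8  9 10 11 12 13 14 15 16 17 18 19 20 21 22 23 24 25 26 27
G :  0  0  1  1  2  2  3  0  0  1  1  2  2  3  0  0  1  1  2  2  3  0  0  1  1  2  2  3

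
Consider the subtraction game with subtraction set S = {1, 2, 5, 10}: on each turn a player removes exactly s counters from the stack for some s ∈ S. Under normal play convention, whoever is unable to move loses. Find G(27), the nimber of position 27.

n :  0  1  2  3  4  5  6  7  8  9 10 11 12 13 14 15 16 17 18 19 20 21 22 23 24 25 26 27
G :  0  1  2  0  1  2  0  1  2  0  1  2  0  1  2  0  1  2  0  1  2  0  1  2  0  1  2  0

0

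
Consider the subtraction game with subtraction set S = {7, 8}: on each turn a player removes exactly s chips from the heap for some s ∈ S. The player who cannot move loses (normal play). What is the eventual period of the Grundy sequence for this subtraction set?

15

G(0) = 0
G(1) = mex{} = 0
G(2) = mex{} = 0
G(3) = mex{} = 0
G(4) = mex{} = 0
G(5) = mex{} = 0
G(6) = mex{} = 0
G(7) = mex{0} = 1
G(8) = mex{0,0} = 1
G(9) = mex{0,0} = 1
G(10) = mex{0,0} = 1
G(11) = mex{0,0} = 1
G(12) = mex{0,0} = 1
G(13) = mex{0,0} = 1
G(14) = mex{1,0} = 2
G(15) = mex{1,1} = 0
G(16) = mex{1,1} = 0
G(17) = mex{1,1} = 0
G(18) = mex{1,1} = 0
G(19) = mex{1,1} = 0
G(20) = mex{1,1} = 0
G(21) = mex{2,1} = 0
G(22) = mex{0,2} = 1
G(23) = mex{0,0} = 1
G(24) = mex{0,0} = 1
G(25) = mex{0,0} = 1
G(26) = mex{0,0} = 1
G(27) = mex{0,0} = 1
G(28) = mex{0,0} = 1
G(29) = mex{1,0} = 2
G(30) = mex{1,1} = 0
G(31) = mex{1,1} = 0
G(n+15) = G(n) holds for n = 0,…,7 (a full window of length max(S) = 8), so the sequence is purely periodic with period 15.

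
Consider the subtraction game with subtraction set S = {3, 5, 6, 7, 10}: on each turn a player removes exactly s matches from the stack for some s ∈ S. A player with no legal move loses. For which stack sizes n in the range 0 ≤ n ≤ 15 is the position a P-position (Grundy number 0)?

0, 1, 2, 13, 14, 15

n :  0  1  2  3  4  5  6  7  8  9 10 11 12 13 14 15
G :  0  0  0  1  1  1  2  2  2  3  3  3  4  0  0  0
P-positions are exactly the n with G(n) = 0.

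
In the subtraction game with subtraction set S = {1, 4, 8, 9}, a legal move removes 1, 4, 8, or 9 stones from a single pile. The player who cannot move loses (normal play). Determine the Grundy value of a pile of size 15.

n :  0  1  2  3  4  5  6  7  8  9 10 11 12 13 14 15
G :  0  1  0  1  2  0  1  0  1  2  3  2  0  1  2  3

3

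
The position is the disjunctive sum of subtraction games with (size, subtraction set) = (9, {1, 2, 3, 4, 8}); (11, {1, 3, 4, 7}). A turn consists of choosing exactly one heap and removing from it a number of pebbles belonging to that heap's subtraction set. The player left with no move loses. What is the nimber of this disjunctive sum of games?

Heap A, S = {1, 2, 3, 4, 8}:
G(0) = 0
G(1) = mex{0} = 1
G(2) = mex{1,0} = 2
G(3) = mex{2,1,0} = 3
G(4) = mex{3,2,1,0} = 4
G(5) = mex{4,3,2,1} = 0
G(6) = mex{0,4,3,2} = 1
G(7) = mex{1,0,4,3} = 2
G(8) = mex{2,1,0,4,0} = 3
G(9) = mex{3,2,1,0,1} = 4
G_A(9) = 4.
Heap B, S = {1, 3, 4, 7}:
G(0) = 0
G(1) = mex{0} = 1
G(2) = mex{1} = 0
G(3) = mex{0,0} = 1
G(4) = mex{1,1,0} = 2
G(5) = mex{2,0,1} = 3
G(6) = mex{3,1,0} = 2
G(7) = mex{2,2,1,0} = 3
G(8) = mex{3,3,2,1} = 0
G(9) = mex{0,2,3,0} = 1
G(10) = mex{1,3,2,1} = 0
G(11) = mex{0,0,3,2} = 1
G_B(11) = 1.
Combined Grundy value = 4 ⊕ 1 = 5.

5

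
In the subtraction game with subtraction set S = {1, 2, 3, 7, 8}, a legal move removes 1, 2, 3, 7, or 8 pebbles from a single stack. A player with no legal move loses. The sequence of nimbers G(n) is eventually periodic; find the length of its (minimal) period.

G(0) = 0
G(1) = mex{0} = 1
G(2) = mex{1,0} = 2
G(3) = mex{2,1,0} = 3
G(4) = mex{3,2,1} = 0
G(5) = mex{0,3,2} = 1
G(6) = mex{1,0,3} = 2
G(7) = mex{2,1,0,0} = 3
G(8) = mex{3,2,1,1,0} = 4
G(9) = mex{4,3,2,2,1} = 0
G(10) = mex{0,4,3,3,2} = 1
G(11) = mex{1,0,4,0,3} = 2
G(12) = mex{2,1,0,1,0} = 3
G(13) = mex{3,2,1,2,1} = 0
G(14) = mex{0,3,2,3,2} = 1
G(15) = mex{1,0,3,4,3} = 2
G(16) = mex{2,1,0,0,4} = 3
G(17) = mex{3,2,1,1,0} = 4
G(18) = mex{4,3,2,2,1} = 0
G(19) = mex{0,4,3,3,2} = 1
G(n+9) = G(n) holds for n = 0,…,7 (a full window of length max(S) = 8), so the sequence is purely periodic with period 9.

9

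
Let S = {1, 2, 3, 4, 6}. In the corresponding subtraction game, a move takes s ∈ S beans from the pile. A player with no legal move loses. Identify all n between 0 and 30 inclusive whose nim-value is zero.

n :  0  1  2  3  4  5  6  7  8  9 10 11 12 13 14 15 16 17 18 19 20 21 22 23 24 25 26 27 28 29 30
G :  0  1  2  3  4  0  1  2  3  4  0  1  2  3  4  0  1  2  3  4  0  1  2  3  4  0  1  2  3  4  0
P-positions are exactly the n with G(n) = 0.

0, 5, 10, 15, 20, 25, 30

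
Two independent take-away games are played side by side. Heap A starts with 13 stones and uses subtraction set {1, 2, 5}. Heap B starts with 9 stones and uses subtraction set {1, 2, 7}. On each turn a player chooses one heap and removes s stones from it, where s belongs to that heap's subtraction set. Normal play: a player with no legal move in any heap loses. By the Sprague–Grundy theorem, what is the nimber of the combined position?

1

Heap A, S = {1, 2, 5}:
G(0) = 0
G(1) = mex{0} = 1
G(2) = mex{1,0} = 2
G(3) = mex{2,1} = 0
G(4) = mex{0,2} = 1
G(5) = mex{1,0,0} = 2
G(6) = mex{2,1,1} = 0
G(7) = mex{0,2,2} = 1
G(8) = mex{1,0,0} = 2
G(9) = mex{2,1,1} = 0
G(10) = mex{0,2,2} = 1
G(11) = mex{1,0,0} = 2
G(12) = mex{2,1,1} = 0
G(13) = mex{0,2,2} = 1
G_A(13) = 1.
Heap B, S = {1, 2, 7}:
G(0) = 0
G(1) = mex{0} = 1
G(2) = mex{1,0} = 2
G(3) = mex{2,1} = 0
G(4) = mex{0,2} = 1
G(5) = mex{1,0} = 2
G(6) = mex{2,1} = 0
G(7) = mex{0,2,0} = 1
G(8) = mex{1,0,1} = 2
G(9) = mex{2,1,2} = 0
G_B(9) = 0.
Combined Grundy value = 1 ⊕ 0 = 1.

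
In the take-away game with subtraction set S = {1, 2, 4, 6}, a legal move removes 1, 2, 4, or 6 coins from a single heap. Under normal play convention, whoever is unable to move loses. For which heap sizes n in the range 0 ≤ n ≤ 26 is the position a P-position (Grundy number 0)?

0, 3, 8, 11, 16, 19, 24

n :  0  1  2  3  4  5  6  7  8  9 10 11 12 13 14 15 16 17 18 19 20 21 22 23 24 25 26
G :  0  1  2  0  1  2  3  4  0  1  2  0  1  2  3  4  0  1  2  0  1  2  3  4  0  1  2
P-positions are exactly the n with G(n) = 0.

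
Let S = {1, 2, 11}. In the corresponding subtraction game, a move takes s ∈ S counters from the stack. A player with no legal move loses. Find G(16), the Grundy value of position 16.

1

n :  0  1  2  3  4  5  6  7  8  9 10 11 12 13 14 15 16
G :  0  1  2  0  1  2  0  1  2  0  1  2  0  1  2  0  1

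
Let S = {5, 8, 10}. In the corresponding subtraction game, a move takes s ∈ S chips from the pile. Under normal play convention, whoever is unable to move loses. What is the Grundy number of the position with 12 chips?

n :  0  1  2  3  4  5  6  7  8  9 10 11 12
G :  0  0  0  0  0  1  1  1  1  1  2  2  2

2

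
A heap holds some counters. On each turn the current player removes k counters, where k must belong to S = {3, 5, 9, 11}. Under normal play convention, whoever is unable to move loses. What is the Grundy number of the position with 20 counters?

n :  0  1  2  3  4  5  6  7  8  9 10 11 12 13 14 15 16 17 18 19 20
G :  0  0  0  1  1  1  2  2  0  3  3  1  4  2  0  0  0  1  1  1  2

2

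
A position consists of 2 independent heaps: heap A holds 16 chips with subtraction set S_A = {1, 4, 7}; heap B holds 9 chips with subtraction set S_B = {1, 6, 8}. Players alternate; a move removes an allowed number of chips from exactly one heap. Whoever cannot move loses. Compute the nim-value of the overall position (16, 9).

Heap A, S = {1, 4, 7}:
G(0) = 0
G(1) = mex{0} = 1
G(2) = mex{1} = 0
G(3) = mex{0} = 1
G(4) = mex{1,0} = 2
G(5) = mex{2,1} = 0
G(6) = mex{0,0} = 1
G(7) = mex{1,1,0} = 2
G(8) = mex{2,2,1} = 0
G(9) = mex{0,0,0} = 1
G(10) = mex{1,1,1} = 0
G(11) = mex{0,2,2} = 1
G(12) = mex{1,0,0} = 2
G(13) = mex{2,1,1} = 0
G(14) = mex{0,0,2} = 1
G(15) = mex{1,1,0} = 2
G(16) = mex{2,2,1} = 0
G_A(16) = 0.
Heap B, S = {1, 6, 8}:
G(0) = 0
G(1) = mex{0} = 1
G(2) = mex{1} = 0
G(3) = mex{0} = 1
G(4) = mex{1} = 0
G(5) = mex{0} = 1
G(6) = mex{1,0} = 2
G(7) = mex{2,1} = 0
G(8) = mex{0,0,0} = 1
G(9) = mex{1,1,1} = 0
G_B(9) = 0.
Combined Grundy value = 0 ⊕ 0 = 0.

0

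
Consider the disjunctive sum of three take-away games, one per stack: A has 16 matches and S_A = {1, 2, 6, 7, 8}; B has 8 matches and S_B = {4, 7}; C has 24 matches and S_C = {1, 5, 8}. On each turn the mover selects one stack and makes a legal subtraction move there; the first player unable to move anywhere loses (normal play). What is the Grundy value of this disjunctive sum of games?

Stack A, S = {1, 2, 6, 7, 8}:
G(0) = 0
G(1) = mex{0} = 1
G(2) = mex{1,0} = 2
G(3) = mex{2,1} = 0
G(4) = mex{0,2} = 1
G(5) = mex{1,0} = 2
G(6) = mex{2,1,0} = 3
G(7) = mex{3,2,1,0} = 4
G(8) = mex{4,3,2,1,0} = 5
G(9) = mex{5,4,0,2,1} = 3
G(10) = mex{3,5,1,0,2} = 4
G(11) = mex{4,3,2,1,0} = 5
G(12) = mex{5,4,3,2,1} = 0
G(13) = mex{0,5,4,3,2} = 1
G(14) = mex{1,0,5,4,3} = 2
G(15) = mex{2,1,3,5,4} = 0
G(16) = mex{0,2,4,3,5} = 1
G_A(16) = 1.
Stack B, S = {4, 7}:
G(0) = 0
G(1) = mex{} = 0
G(2) = mex{} = 0
G(3) = mex{} = 0
G(4) = mex{0} = 1
G(5) = mex{0} = 1
G(6) = mex{0} = 1
G(7) = mex{0,0} = 1
G(8) = mex{1,0} = 2
G_B(8) = 2.
Stack C, S = {1, 5, 8}:
n :  0  1  2  3  4  5  6  7  8  9 10 11 12 13 14 15 16 17 18 19 20 21 22 23 24
G :  0  1  0  1  0  1  0  1  2  3  2  3  2  0  1  0  1  0  1  0  1  2  3  2  3
G_C(24) = 3.
Combined Grundy value = 1 ⊕ 2 ⊕ 3 = 0.

0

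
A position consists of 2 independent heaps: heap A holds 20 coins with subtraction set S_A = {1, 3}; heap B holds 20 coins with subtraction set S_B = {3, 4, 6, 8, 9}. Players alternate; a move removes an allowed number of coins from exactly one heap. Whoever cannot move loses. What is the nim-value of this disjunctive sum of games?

2

Heap A, S = {1, 3}:
n :  0  1  2  3  4  5  6  7  8  9 10 11 12 13 14 15 16 17 18 19 20
G :  0  1  0  1  0  1  0  1  0  1  0  1  0  1  0  1  0  1  0  1  0
G_A(20) = 0.
Heap B, S = {3, 4, 6, 8, 9}:
n :  0  1  2  3  4  5  6  7  8  9 10 11 12 13 14 15 16 17 18 19 20
G :  0  0  0  1  1  1  2  2  2  3  3  3  0  0  0  1  1  1  2  2  2
G_B(20) = 2.
Combined Grundy value = 0 ⊕ 2 = 2.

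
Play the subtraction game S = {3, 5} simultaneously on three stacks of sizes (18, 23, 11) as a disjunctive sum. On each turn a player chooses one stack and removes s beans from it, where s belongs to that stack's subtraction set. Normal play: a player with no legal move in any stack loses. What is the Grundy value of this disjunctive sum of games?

3

All stacks use S = {3, 5}:
G(0) = 0
G(1) = mex{} = 0
G(2) = mex{} = 0
G(3) = mex{0} = 1
G(4) = mex{0} = 1
G(5) = mex{0,0} = 1
G(6) = mex{1,0} = 2
G(7) = mex{1,0} = 2
G(8) = mex{1,1} = 0
G(9) = mex{2,1} = 0
G(10) = mex{2,1} = 0
G(11) = mex{0,2} = 1
G(12) = mex{0,2} = 1
G(13) = mex{0,0} = 1
G(14) = mex{1,0} = 2
G(15) = mex{1,0} = 2
G(16) = mex{1,1} = 0
G(17) = mex{2,1} = 0
G(18) = mex{2,1} = 0
G(19) = mex{0,2} = 1
G(20) = mex{0,2} = 1
G(21) = mex{0,0} = 1
G(22) = mex{1,0} = 2
G(23) = mex{1,0} = 2
Stack A: G(18) = 0.
Stack B: G(23) = 2.
Stack C: G(11) = 1.
Combined Grundy value = 0 ⊕ 2 ⊕ 1 = 3.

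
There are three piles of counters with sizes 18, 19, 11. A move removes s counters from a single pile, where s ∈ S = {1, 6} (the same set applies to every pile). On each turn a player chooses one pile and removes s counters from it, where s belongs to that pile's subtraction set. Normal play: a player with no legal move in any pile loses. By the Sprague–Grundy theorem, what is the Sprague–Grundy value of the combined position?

1

All piles use S = {1, 6}:
n :  0  1  2  3  4  5  6  7  8  9 10 11 12 13 14 15 16 17 18 19
G :  0  1  0  1  0  1  2  0  1  0  1  0  1  2  0  1  0  1  0  1
Pile A: G(18) = 0.
Pile B: G(19) = 1.
Pile C: G(11) = 0.
Combined Grundy value = 0 ⊕ 1 ⊕ 0 = 1.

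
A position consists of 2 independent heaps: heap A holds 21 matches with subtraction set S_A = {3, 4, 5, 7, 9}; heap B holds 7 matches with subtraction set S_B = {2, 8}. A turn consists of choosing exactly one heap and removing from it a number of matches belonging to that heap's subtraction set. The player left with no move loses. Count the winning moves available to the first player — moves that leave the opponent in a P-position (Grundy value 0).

Heap A, S = {3, 4, 5, 7, 9}:
n :  0  1  2  3  4  5  6  7  8  9 10 11 12 13 14 15 16 17 18 19 20 21
G :  0  0  0  1  1  1  2  2  2  3  3  3  0  0  0  1  1  1  2  2  2  3
G_A(21) = 3.
Heap B, S = {2, 8}:
n : 0 1 2 3 4 5 6 7
G : 0 0 1 1 0 0 1 1
G_B(7) = 1.
Combined Grundy value = 3 ⊕ 1 = 2.
A winning move leaves total XOR = 0, i.e. changes one component's Grundy value g to g ⊕ X where X is the current total.
Heap A: need g' = 3⊕2 = 1. Options: 21−3→G=2, 21−4→G=1, 21−5→G=1, 21−7→G=0, 21−9→G=0. Hits: 2.
Heap B: need g' = 1⊕2 = 3. Options: 7−2→G=0. Hits: 0.

2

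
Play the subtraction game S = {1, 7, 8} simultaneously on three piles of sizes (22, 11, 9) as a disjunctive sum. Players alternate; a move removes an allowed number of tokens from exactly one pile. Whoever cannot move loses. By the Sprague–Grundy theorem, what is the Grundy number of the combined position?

All piles use S = {1, 7, 8}:
G(0) = 0
G(1) = mex{0} = 1
G(2) = mex{1} = 0
G(3) = mex{0} = 1
G(4) = mex{1} = 0
G(5) = mex{0} = 1
G(6) = mex{1} = 0
G(7) = mex{0,0} = 1
G(8) = mex{1,1,0} = 2
G(9) = mex{2,0,1} = 3
G(10) = mex{3,1,0} = 2
G(11) = mex{2,0,1} = 3
G(12) = mex{3,1,0} = 2
G(13) = mex{2,0,1} = 3
G(14) = mex{3,1,0} = 2
G(15) = mex{2,2,1} = 0
G(16) = mex{0,3,2} = 1
G(17) = mex{1,2,3} = 0
G(18) = mex{0,3,2} = 1
G(19) = mex{1,2,3} = 0
G(20) = mex{0,3,2} = 1
G(21) = mex{1,2,3} = 0
G(22) = mex{0,0,2} = 1
Pile A: G(22) = 1.
Pile B: G(11) = 3.
Pile C: G(9) = 3.
Combined Grundy value = 1 ⊕ 3 ⊕ 3 = 1.

1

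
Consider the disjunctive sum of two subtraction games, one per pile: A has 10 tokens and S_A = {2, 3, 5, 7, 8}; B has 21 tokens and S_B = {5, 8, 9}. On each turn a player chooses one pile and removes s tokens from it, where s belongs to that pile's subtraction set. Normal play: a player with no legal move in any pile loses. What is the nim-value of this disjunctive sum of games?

Pile A, S = {2, 3, 5, 7, 8}:
G(0) = 0
G(1) = mex{} = 0
G(2) = mex{0} = 1
G(3) = mex{0,0} = 1
G(4) = mex{1,0} = 2
G(5) = mex{1,1,0} = 2
G(6) = mex{2,1,0} = 3
G(7) = mex{2,2,1,0} = 3
G(8) = mex{3,2,1,0,0} = 4
G(9) = mex{3,3,2,1,0} = 4
G(10) = mex{4,3,2,1,1} = 0
G_A(10) = 0.
Pile B, S = {5, 8, 9}:
n :  0  1  2  3  4  5  6  7  8  9 10 11 12 13 14 15 16 17 18 19 20 21
G :  0  0  0  0  0  1  1  1  1  1  2  2  2  2  0  0  0  0  0  1  1  1
G_B(21) = 1.
Combined Grundy value = 0 ⊕ 1 = 1.

1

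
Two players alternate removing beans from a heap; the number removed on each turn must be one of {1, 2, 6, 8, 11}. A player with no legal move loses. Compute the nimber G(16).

3

G(0) = 0
G(1) = mex{0} = 1
G(2) = mex{1,0} = 2
G(3) = mex{2,1} = 0
G(4) = mex{0,2} = 1
G(5) = mex{1,0} = 2
G(6) = mex{2,1,0} = 3
G(7) = mex{3,2,1} = 0
G(8) = mex{0,3,2,0} = 1
G(9) = mex{1,0,0,1} = 2
G(10) = mex{2,1,1,2} = 0
G(11) = mex{0,2,2,0,0} = 1
G(12) = mex{1,0,3,1,1} = 2
G(13) = mex{2,1,0,2,2} = 3
G(14) = mex{3,2,1,3,0} = 4
G(15) = mex{4,3,2,0,1} = 5
G(16) = mex{5,4,0,1,2} = 3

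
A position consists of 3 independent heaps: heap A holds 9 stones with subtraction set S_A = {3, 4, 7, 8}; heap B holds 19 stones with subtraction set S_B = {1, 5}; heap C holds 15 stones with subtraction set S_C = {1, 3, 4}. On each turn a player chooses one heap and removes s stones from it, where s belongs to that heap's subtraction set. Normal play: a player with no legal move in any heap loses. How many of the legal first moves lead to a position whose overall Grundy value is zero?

Heap A, S = {3, 4, 7, 8}:
G(0) = 0
G(1) = mex{} = 0
G(2) = mex{} = 0
G(3) = mex{0} = 1
G(4) = mex{0,0} = 1
G(5) = mex{0,0} = 1
G(6) = mex{1,0} = 2
G(7) = mex{1,1,0} = 2
G(8) = mex{1,1,0,0} = 2
G(9) = mex{2,1,0,0} = 3
G_A(9) = 3.
Heap B, S = {1, 5}:
n :  0  1  2  3  4  5  6  7  8  9 10 11 12 13 14 15 16 17 18 19
G :  0  1  0  1  0  1  0  1  0  1  0  1  0  1  0  1  0  1  0  1
G_B(19) = 1.
Heap C, S = {1, 3, 4}:
G(0) = 0
G(1) = mex{0} = 1
G(2) = mex{1} = 0
G(3) = mex{0,0} = 1
G(4) = mex{1,1,0} = 2
G(5) = mex{2,0,1} = 3
G(6) = mex{3,1,0} = 2
G(7) = mex{2,2,1} = 0
G(8) = mex{0,3,2} = 1
G(9) = mex{1,2,3} = 0
G(10) = mex{0,0,2} = 1
G(11) = mex{1,1,0} = 2
G(12) = mex{2,0,1} = 3
G(13) = mex{3,1,0} = 2
G(14) = mex{2,2,1} = 0
G(15) = mex{0,3,2} = 1
G_C(15) = 1.
Combined Grundy value = 3 ⊕ 1 ⊕ 1 = 3.
A winning move leaves total XOR = 0, i.e. changes one component's Grundy value g to g ⊕ X where X is the current total.
Heap A: need g' = 3⊕3 = 0. Options: 9−3→G=2, 9−4→G=1, 9−7→G=0, 9−8→G=0. Hits: 2.
Heap B: need g' = 1⊕3 = 2. Options: 19−1→G=0, 19−5→G=0. Hits: 0.
Heap C: need g' = 1⊕3 = 2. Options: 15−1→G=0, 15−3→G=3, 15−4→G=2. Hits: 1.

3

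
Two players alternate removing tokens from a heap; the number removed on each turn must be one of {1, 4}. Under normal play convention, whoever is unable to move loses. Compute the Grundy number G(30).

0

n :  0  1  2  3  4  5  6  7  8  9 10 11 12 13 14 15 16 17 18 19 20 21 22 23 24 25 26 27 28 29 30
G :  0  1  0  1  2  0  1  0  1  2  0  1  0  1  2  0  1  0  1  2  0  1  0  1  2  0  1  0  1  2  0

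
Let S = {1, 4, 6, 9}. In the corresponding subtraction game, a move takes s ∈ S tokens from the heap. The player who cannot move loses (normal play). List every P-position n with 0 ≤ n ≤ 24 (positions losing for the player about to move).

0, 2, 5, 7, 10, 12, 15, 17, 20, 22

n :  0  1  2  3  4  5  6  7  8  9 10 11 12 13 14 15 16 17 18 19 20 21 22 23 24
G :  0  1  0  1  2  0  1  0  1  2  0  1  0  1  2  0  1  0  1  2  0  1  0  1  2
P-positions are exactly the n with G(n) = 0.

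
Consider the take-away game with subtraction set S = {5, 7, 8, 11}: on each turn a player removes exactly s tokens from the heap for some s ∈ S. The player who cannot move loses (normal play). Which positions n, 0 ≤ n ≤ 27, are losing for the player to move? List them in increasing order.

0, 1, 2, 3, 4, 16, 17, 18, 19, 20

G(0) = 0
G(1) = mex{} = 0
G(2) = mex{} = 0
G(3) = mex{} = 0
G(4) = mex{} = 0
G(5) = mex{0} = 1
G(6) = mex{0} = 1
G(7) = mex{0,0} = 1
G(8) = mex{0,0,0} = 1
G(9) = mex{0,0,0} = 1
G(10) = mex{1,0,0} = 2
G(11) = mex{1,0,0,0} = 2
G(12) = mex{1,1,0,0} = 2
G(13) = mex{1,1,1,0} = 2
G(14) = mex{1,1,1,0} = 2
G(15) = mex{2,1,1,0} = 3
G(16) = mex{2,1,1,1} = 0
G(17) = mex{2,2,1,1} = 0
G(18) = mex{2,2,2,1} = 0
G(19) = mex{2,2,2,1} = 0
G(20) = mex{3,2,2,1} = 0
G(21) = mex{0,2,2,2} = 1
G(22) = mex{0,3,2,2} = 1
G(23) = mex{0,0,3,2} = 1
G(24) = mex{0,0,0,2} = 1
G(25) = mex{0,0,0,2} = 1
G(26) = mex{1,0,0,3} = 2
G(27) = mex{1,0,0,0} = 2
P-positions are exactly the n with G(n) = 0.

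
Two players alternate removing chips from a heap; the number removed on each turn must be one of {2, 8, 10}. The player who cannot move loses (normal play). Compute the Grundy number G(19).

G(0) = 0
G(1) = mex{} = 0
G(2) = mex{0} = 1
G(3) = mex{0} = 1
G(4) = mex{1} = 0
G(5) = mex{1} = 0
G(6) = mex{0} = 1
G(7) = mex{0} = 1
G(8) = mex{1,0} = 2
G(9) = mex{1,0} = 2
G(10) = mex{2,1,0} = 3
G(11) = mex{2,1,0} = 3
G(12) = mex{3,0,1} = 2
G(13) = mex{3,0,1} = 2
G(14) = mex{2,1,0} = 3
G(15) = mex{2,1,0} = 3
G(16) = mex{3,2,1} = 0
G(17) = mex{3,2,1} = 0
G(18) = mex{0,3,2} = 1
G(19) = mex{0,3,2} = 1

1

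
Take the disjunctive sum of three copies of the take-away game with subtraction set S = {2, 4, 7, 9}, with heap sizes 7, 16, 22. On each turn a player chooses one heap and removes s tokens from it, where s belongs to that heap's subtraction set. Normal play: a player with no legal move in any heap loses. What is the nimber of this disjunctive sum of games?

1

All heaps use S = {2, 4, 7, 9}:
n :  0  1  2  3  4  5  6  7  8  9 10 11 12 13 14 15 16 17 18 19 20 21 22
G :  0  0  1  1  2  2  0  3  1  4  2  0  0  1  1  2  2  0  3  1  4  2  0
Heap A: G(7) = 3.
Heap B: G(16) = 2.
Heap C: G(22) = 0.
Combined Grundy value = 3 ⊕ 2 ⊕ 0 = 1.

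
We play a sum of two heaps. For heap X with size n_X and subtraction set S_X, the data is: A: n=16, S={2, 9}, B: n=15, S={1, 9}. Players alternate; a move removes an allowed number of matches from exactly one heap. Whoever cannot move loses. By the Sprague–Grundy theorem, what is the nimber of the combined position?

Heap A, S = {2, 9}:
G(0) = 0
G(1) = mex{} = 0
G(2) = mex{0} = 1
G(3) = mex{0} = 1
G(4) = mex{1} = 0
G(5) = mex{1} = 0
G(6) = mex{0} = 1
G(7) = mex{0} = 1
G(8) = mex{1} = 0
G(9) = mex{1,0} = 2
G(10) = mex{0,0} = 1
G(11) = mex{2,1} = 0
G(12) = mex{1,1} = 0
G(13) = mex{0,0} = 1
G(14) = mex{0,0} = 1
G(15) = mex{1,1} = 0
G(16) = mex{1,1} = 0
G_A(16) = 0.
Heap B, S = {1, 9}:
G(0) = 0
G(1) = mex{0} = 1
G(2) = mex{1} = 0
G(3) = mex{0} = 1
G(4) = mex{1} = 0
G(5) = mex{0} = 1
G(6) = mex{1} = 0
G(7) = mex{0} = 1
G(8) = mex{1} = 0
G(9) = mex{0,0} = 1
G(10) = mex{1,1} = 0
G(11) = mex{0,0} = 1
G(12) = mex{1,1} = 0
G(13) = mex{0,0} = 1
G(14) = mex{1,1} = 0
G(15) = mex{0,0} = 1
G_B(15) = 1.
Combined Grundy value = 0 ⊕ 1 = 1.

1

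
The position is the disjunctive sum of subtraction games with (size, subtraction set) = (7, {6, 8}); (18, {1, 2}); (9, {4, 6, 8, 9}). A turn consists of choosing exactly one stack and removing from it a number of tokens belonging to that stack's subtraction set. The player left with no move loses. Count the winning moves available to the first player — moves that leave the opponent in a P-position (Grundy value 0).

1

Stack A, S = {6, 8}:
n : 0 1 2 3 4 5 6 7
G : 0 0 0 0 0 0 1 1
G_A(7) = 1.
Stack B, S = {1, 2}:
G(0) = 0
G(1) = mex{0} = 1
G(2) = mex{1,0} = 2
G(3) = mex{2,1} = 0
G(4) = mex{0,2} = 1
G(5) = mex{1,0} = 2
G(6) = mex{2,1} = 0
G(7) = mex{0,2} = 1
G(8) = mex{1,0} = 2
G(9) = mex{2,1} = 0
G(10) = mex{0,2} = 1
G(11) = mex{1,0} = 2
G(12) = mex{2,1} = 0
G(13) = mex{0,2} = 1
G(14) = mex{1,0} = 2
G(15) = mex{2,1} = 0
G(16) = mex{0,2} = 1
G(17) = mex{1,0} = 2
G(18) = mex{2,1} = 0
G_B(18) = 0.
Stack C, S = {4, 6, 8, 9}:
G(0) = 0
G(1) = mex{} = 0
G(2) = mex{} = 0
G(3) = mex{} = 0
G(4) = mex{0} = 1
G(5) = mex{0} = 1
G(6) = mex{0,0} = 1
G(7) = mex{0,0} = 1
G(8) = mex{1,0,0} = 2
G(9) = mex{1,0,0,0} = 2
G_C(9) = 2.
Combined Grundy value = 1 ⊕ 0 ⊕ 2 = 3.
A winning move leaves total XOR = 0, i.e. changes one component's Grundy value g to g ⊕ X where X is the current total.
Stack A: need g' = 1⊕3 = 2. Options: 7−6→G=0. Hits: 0.
Stack B: need g' = 0⊕3 = 3. Options: 18−1→G=2, 18−2→G=1. Hits: 0.
Stack C: need g' = 2⊕3 = 1. Options: 9−4→G=1, 9−6→G=0, 9−8→G=0, 9−9→G=0. Hits: 1.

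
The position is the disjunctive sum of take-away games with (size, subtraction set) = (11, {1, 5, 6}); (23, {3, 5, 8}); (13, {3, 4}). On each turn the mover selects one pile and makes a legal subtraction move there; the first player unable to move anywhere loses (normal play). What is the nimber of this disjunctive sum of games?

2

Pile A, S = {1, 5, 6}:
G(0) = 0
G(1) = mex{0} = 1
G(2) = mex{1} = 0
G(3) = mex{0} = 1
G(4) = mex{1} = 0
G(5) = mex{0,0} = 1
G(6) = mex{1,1,0} = 2
G(7) = mex{2,0,1} = 3
G(8) = mex{3,1,0} = 2
G(9) = mex{2,0,1} = 3
G(10) = mex{3,1,0} = 2
G(11) = mex{2,2,1} = 0
G_A(11) = 0.
Pile B, S = {3, 5, 8}:
n :  0  1  2  3  4  5  6  7  8  9 10 11 12 13 14 15 16 17 18 19 20 21 22 23
G :  0  0  0  1  1  1  2  2  2  3  3  0  0  0  1  1  1  2  2  2  3  3  0  0
G_B(23) = 0.
Pile C, S = {3, 4}:
G(0) = 0
G(1) = mex{} = 0
G(2) = mex{} = 0
G(3) = mex{0} = 1
G(4) = mex{0,0} = 1
G(5) = mex{0,0} = 1
G(6) = mex{1,0} = 2
G(7) = mex{1,1} = 0
G(8) = mex{1,1} = 0
G(9) = mex{2,1} = 0
G(10) = mex{0,2} = 1
G(11) = mex{0,0} = 1
G(12) = mex{0,0} = 1
G(13) = mex{1,0} = 2
G_C(13) = 2.
Combined Grundy value = 0 ⊕ 0 ⊕ 2 = 2.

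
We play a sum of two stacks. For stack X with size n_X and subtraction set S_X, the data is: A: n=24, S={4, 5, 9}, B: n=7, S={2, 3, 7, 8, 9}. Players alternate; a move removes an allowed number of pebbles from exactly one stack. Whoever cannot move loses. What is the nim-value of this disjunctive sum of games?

Stack A, S = {4, 5, 9}:
n :  0  1  2  3  4  5  6  7  8  9 10 11 12 13 14 15 16 17 18 19 20 21 22 23 24
G :  0  0  0  0  1  1  1  1  2  2  2  2  3  0  0  0  0  1  1  1  1  2  2  2  2
G_A(24) = 2.
Stack B, S = {2, 3, 7, 8, 9}:
n : 0 1 2 3 4 5 6 7
G : 0 0 1 1 2 0 0 1
G_B(7) = 1.
Combined Grundy value = 2 ⊕ 1 = 3.

3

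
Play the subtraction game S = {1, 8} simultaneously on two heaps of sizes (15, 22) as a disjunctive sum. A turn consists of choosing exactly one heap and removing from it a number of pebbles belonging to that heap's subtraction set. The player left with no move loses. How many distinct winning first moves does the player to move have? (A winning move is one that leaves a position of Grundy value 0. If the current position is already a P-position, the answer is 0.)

0

All heaps use S = {1, 8}:
n :  0  1  2  3  4  5  6  7  8  9 10 11 12 13 14 15 16 17 18 19 20 21 22
G :  0  1  0  1  0  1  0  1  2  0  1  0  1  0  1  0  1  2  0  1  0  1  0
Heap A: G(15) = 0.
Heap B: G(22) = 0.
Combined Grundy value = 0 ⊕ 0 = 0.
A winning move leaves total XOR = 0, i.e. changes one component's Grundy value g to g ⊕ X where X is the current total.
Heap A: target g' = 0⊕0 = 0, but every legal move changes the Grundy value (mex property), so 0 moves.
Heap B: target g' = 0⊕0 = 0, but every legal move changes the Grundy value (mex property), so 0 moves.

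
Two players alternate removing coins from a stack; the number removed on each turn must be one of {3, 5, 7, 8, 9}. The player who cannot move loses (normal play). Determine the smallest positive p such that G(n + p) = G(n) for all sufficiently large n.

n :  0  1  2  3  4  5  6  7  8  9 10 11 12 13 14 15 16 17 18 19 20 21 22 23 24 25
G :  0  0  0  1  1  1  2  2  2  3  3  3  0  0  0  1  1  1  2  2  2  3  3  3  0  0
G(n+12) = G(n) holds for n = 0,…,8 (a full window of length max(S) = 9), so the sequence is purely periodic with period 12.

12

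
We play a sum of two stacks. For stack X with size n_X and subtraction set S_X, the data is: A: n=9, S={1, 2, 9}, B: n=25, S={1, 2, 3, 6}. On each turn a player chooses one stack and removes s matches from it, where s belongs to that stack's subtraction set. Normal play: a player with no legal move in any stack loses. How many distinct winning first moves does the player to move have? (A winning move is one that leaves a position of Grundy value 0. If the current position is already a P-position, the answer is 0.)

Stack A, S = {1, 2, 9}:
n : 0 1 2 3 4 5 6 7 8 9
G : 0 1 2 0 1 2 0 1 2 3
G_A(9) = 3.
Stack B, S = {1, 2, 3, 6}:
n :  0  1  2  3  4  5  6  7  8  9 10 11 12 13 14 15 16 17 18 19 20 21 22 23 24 25
G :  0  1  2  3  0  1  2  3  0  1  2  3  0  1  2  3  0  1  2  3  0  1  2  3  0  1
G_B(25) = 1.
Combined Grundy value = 3 ⊕ 1 = 2.
A winning move leaves total XOR = 0, i.e. changes one component's Grundy value g to g ⊕ X where X is the current total.
Stack A: need g' = 3⊕2 = 1. Options: 9−1→G=2, 9−2→G=1, 9−9→G=0. Hits: 1.
Stack B: need g' = 1⊕2 = 3. Options: 25−1→G=0, 25−2→G=3, 25−3→G=2, 25−6→G=3. Hits: 2.

3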